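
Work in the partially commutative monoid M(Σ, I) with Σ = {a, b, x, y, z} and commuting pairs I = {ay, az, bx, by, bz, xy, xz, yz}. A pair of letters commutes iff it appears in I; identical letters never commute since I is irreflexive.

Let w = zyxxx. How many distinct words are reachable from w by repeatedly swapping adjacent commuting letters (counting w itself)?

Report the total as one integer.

#0=z has no predecessor
#1=y has no predecessor
#2=x has no predecessor
#3=x depends on [2:x]
#4=x depends on [3:x]
sources: [0:z, 1:y, 2:x]
N(rest) = Σ N(rest − s) over sources s of rest; N(one piece) = 1:
  size 1 → [0]=1  [1]=1  [4]=1
  size 2 → [0,1]=2  [0,4]=2  [1,4]=2  [3,4]=1
  size 3 → [0,1,4]=6  [0,3,4]=3  [1,3,4]=3  [2,3,4]=1
  first=0(z) contributes 4
  first=1(y) contributes 4
  first=2(x) contributes 12
|[w]| = 20

20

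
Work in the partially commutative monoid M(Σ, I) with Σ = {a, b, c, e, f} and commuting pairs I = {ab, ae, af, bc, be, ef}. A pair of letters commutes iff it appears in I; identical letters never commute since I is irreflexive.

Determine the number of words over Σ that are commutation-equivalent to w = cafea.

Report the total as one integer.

12

0(c) covers ∅
1(a) covers 0:c
2(f) covers 0:c
3(e) covers 0:c
4(a) covers 1:a
floor of heap: 0:c
completions by unplaced set U, small U first (add the entries for U minus each lowest piece of U):
  |U|=1: {2}:1  {3}:1  {4}:1
  |U|=2: {1,4}:1  {2,3}:2  {2,4}:2  {3,4}:2
  |U|=3: {1,2,4}:3  {1,3,4}:3  {2,3,4}:6
  start at 0(c): 12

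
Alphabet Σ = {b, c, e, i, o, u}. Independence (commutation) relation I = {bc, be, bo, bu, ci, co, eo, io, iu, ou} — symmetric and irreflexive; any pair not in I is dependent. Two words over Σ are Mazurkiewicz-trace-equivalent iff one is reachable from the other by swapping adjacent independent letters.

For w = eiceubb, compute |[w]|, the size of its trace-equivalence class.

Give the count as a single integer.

16

#0=e has no predecessor
#1=i depends on [0:e]
#2=c depends on [0:e]
#3=e depends on [1:i, 2:c]
#4=u depends on [3:e]
#5=b depends on [1:i]
#6=b depends on [5:b]
sources: [0:e]
N(rest) = Σ N(rest − s) over sources s of rest; N(one piece) = 1:
  size 1 → [4]=1  [6]=1
  size 2 → [3,4]=1  [4,6]=2  [5,6]=1
  size 3 → [2,3,4]=1  [3,4,6]=3  [4,5,6]=3
  size 4 → [2,3,4,6]=4  [3,4,5,6]=6
  size 5 → [1,3,4,5,6]=6  [2,3,4,5,6]=10
  first=0(e) contributes 16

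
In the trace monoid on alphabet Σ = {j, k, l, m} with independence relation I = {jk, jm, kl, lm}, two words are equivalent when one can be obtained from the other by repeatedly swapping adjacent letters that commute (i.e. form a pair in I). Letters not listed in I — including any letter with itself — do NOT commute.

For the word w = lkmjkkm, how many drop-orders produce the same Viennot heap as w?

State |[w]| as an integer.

21

0(l) covers ∅
1(k) covers ∅
2(m) covers 1:k
3(j) covers 0:l
4(k) covers 2:m
5(k) covers 4:k
6(m) covers 5:k
floor of heap: 0:l, 1:k
completions by unplaced set U, small U first (add the entries for U minus each lowest piece of U):
  |U|=1: {3}:1  {6}:1
  |U|=2: {0,3}:1  {3,6}:2  {5,6}:1
  |U|=3: {0,3,6}:3  {3,5,6}:3  {4,5,6}:1
  |U|=4: {0,3,5,6}:6  {2,4,5,6}:1  {3,4,5,6}:4
  |U|=5: {0,3,4,5,6}:10  {1,2,4,5,6}:1  {2,3,4,5,6}:5
  start at 0(l): 6
  start at 1(k): 15
sum over floor = 21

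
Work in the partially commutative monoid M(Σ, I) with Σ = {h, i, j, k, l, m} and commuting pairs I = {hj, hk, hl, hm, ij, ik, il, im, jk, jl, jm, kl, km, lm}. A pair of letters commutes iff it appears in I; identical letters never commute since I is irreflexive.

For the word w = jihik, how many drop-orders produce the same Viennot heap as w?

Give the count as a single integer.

20

piece 0:j — minimal
piece 1:i — minimal
piece 2:h rests on {1:i}
piece 3:i rests on {2:h}
piece 4:k — minimal
minimal pieces: {0:j, 1:i, 4:k}
ways to finish when only these pieces remain (= sum over removing one remaining piece with nothing left below it):
  1 left: {0}→1  {3}→1  {4}→1
  2 left: {0,3}→2  {0,4}→2  {2,3}→1  {3,4}→2
  3 left: {0,2,3}→3  {0,3,4}→6  {1,2,3}→1  {2,3,4}→3
  placing 0:j first → 4 extensions
  placing 1:i first → 12 extensions
  placing 4:k first → 4 extensions
total linear extensions = 20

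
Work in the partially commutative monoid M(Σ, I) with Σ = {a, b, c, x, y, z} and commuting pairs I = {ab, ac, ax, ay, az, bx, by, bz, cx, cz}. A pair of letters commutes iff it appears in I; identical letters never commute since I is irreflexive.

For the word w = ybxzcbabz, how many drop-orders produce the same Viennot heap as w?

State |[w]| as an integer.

495

0(y) covers ∅
1(b) covers ∅
2(x) covers 0:y
3(z) covers 2:x
4(c) covers 0:y, 1:b
5(b) covers 4:c
6(a) covers ∅
7(b) covers 5:b
8(z) covers 3:z
floor of heap: 0:y, 1:b, 6:a
completions by unplaced set U, small U first (add the entries for U minus each lowest piece of U):
  |U|=1: {6}:1  {7}:1  {8}:1
  |U|=2: {3,8}:1  {5,7}:1  {6,7}:2  {6,8}:2  {7,8}:2
  |U|=3: {2,3,8}:1  {3,6,8}:3  {3,7,8}:3  {4,5,7}:1  {5,6,7}:3  {5,7,8}:3  {6,7,8}:6
  |U|=4: {1,4,5,7}:1  {2,3,6,8}:4  {2,3,7,8}:4  {3,5,7,8}:6  {3,6,7,8}:12  {4,5,6,7}:4  {4,5,7,8}:4  {5,6,7,8}:12
  |U|=5: {1,4,5,6,7}:5  {1,4,5,7,8}:5  {2,3,5,7,8}:10  {2,3,6,7,8}:20  {3,4,5,7,8}:10  {3,5,6,7,8}:30  {4,5,6,7,8}:20
  |U|=6: {1,3,4,5,7,8}:15  {1,4,5,6,7,8}:30  {2,3,4,5,7,8}:20  {2,3,5,6,7,8}:60  {3,4,5,6,7,8}:60
  |U|=7: {0,2,3,4,5,7,8}:20  {1,2,3,4,5,7,8}:35  {1,3,4,5,6,7,8}:105  {2,3,4,5,6,7,8}:140
  start at 0(y): 280
  start at 1(b): 160
  start at 6(a): 55
sum over floor = 495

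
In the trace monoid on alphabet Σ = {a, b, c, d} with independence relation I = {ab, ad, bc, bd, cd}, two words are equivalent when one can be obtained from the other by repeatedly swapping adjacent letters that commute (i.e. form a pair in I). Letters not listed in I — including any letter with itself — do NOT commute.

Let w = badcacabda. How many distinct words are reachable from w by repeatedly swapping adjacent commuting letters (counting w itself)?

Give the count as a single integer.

0(b) covers ∅
1(a) covers ∅
2(d) covers ∅
3(c) covers 1:a
4(a) covers 3:c
5(c) covers 4:a
6(a) covers 5:c
7(b) covers 0:b
8(d) covers 2:d
9(a) covers 6:a
floor of heap: 0:b, 1:a, 2:d
completions by unplaced set U, small U first (add the entries for U minus each lowest piece of U):
  |U|=1: {7}:1  {8}:1  {9}:1
  |U|=2: {0,7}:1  {2,8}:1  {6,9}:1  {7,8}:2  {7,9}:2  {8,9}:2
  |U|=3: {0,7,8}:3  {0,7,9}:3  {2,7,8}:3  {2,8,9}:3  {5,6,9}:1  {6,7,9}:3  {6,8,9}:3  {7,8,9}:6
  |U|=4: {0,2,7,8}:6  {0,6,7,9}:6  {0,7,8,9}:12  {2,6,8,9}:6  {2,7,8,9}:12  {4,5,6,9}:1  {5,6,7,9}:4  {5,6,8,9}:4  {6,7,8,9}:12
  |U|=5: {0,2,7,8,9}:30  {0,5,6,7,9}:10  {0,6,7,8,9}:30  {2,5,6,8,9}:10  {2,6,7,8,9}:30  {3,4,5,6,9}:1  {4,5,6,7,9}:5  {4,5,6,8,9}:5  {5,6,7,8,9}:20
  |U|=6: {0,2,6,7,8,9}:90  {0,4,5,6,7,9}:15  {0,5,6,7,8,9}:60  {1,3,4,5,6,9}:1  {2,4,5,6,8,9}:15  {2,5,6,7,8,9}:60  {3,4,5,6,7,9}:6  {3,4,5,6,8,9}:6  {4,5,6,7,8,9}:30
  |U|=7: {0,2,5,6,7,8,9}:210  {0,3,4,5,6,7,9}:21  {0,4,5,6,7,8,9}:105  {1,3,4,5,6,7,9}:7  {1,3,4,5,6,8,9}:7  {2,3,4,5,6,8,9}:21  {2,4,5,6,7,8,9}:105  {3,4,5,6,7,8,9}:42
  |U|=8: {0,1,3,4,5,6,7,9}:28  {0,2,4,5,6,7,8,9}:420  {0,3,4,5,6,7,8,9}:168  {1,2,3,4,5,6,8,9}:28  {1,3,4,5,6,7,8,9}:56  {2,3,4,5,6,7,8,9}:168
  start at 0(b): 252
  start at 1(a): 756
  start at 2(d): 252
sum over floor = 1260

1260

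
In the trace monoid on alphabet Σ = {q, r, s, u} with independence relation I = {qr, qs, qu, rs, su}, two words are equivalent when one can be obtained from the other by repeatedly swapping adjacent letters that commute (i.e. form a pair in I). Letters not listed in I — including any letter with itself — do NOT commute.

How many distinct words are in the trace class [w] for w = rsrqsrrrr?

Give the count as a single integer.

piece 0:r — minimal
piece 1:s — minimal
piece 2:r rests on {0:r}
piece 3:q — minimal
piece 4:s rests on {1:s}
piece 5:r rests on {2:r}
piece 6:r rests on {5:r}
piece 7:r rests on {6:r}
piece 8:r rests on {7:r}
minimal pieces: {0:r, 1:s, 3:q}
ways to finish when only these pieces remain (= sum over removing one remaining piece with nothing left below it):
  1 left: {3}→1  {4}→1  {8}→1
  2 left: {1,4}→1  {3,4}→2  {3,8}→2  {4,8}→2  {7,8}→1
  3 left: {1,3,4}→3  {1,4,8}→3  {3,4,8}→6  {3,7,8}→3  {4,7,8}→3  {6,7,8}→1
  4 left: {1,3,4,8}→12  {1,4,7,8}→6  {3,4,7,8}→12  {3,6,7,8}→4  {4,6,7,8}→4  {5,6,7,8}→1
  5 left: {1,3,4,7,8}→30  {1,4,6,7,8}→10  {2,5,6,7,8}→1  {3,4,6,7,8}→20  {3,5,6,7,8}→5  {4,5,6,7,8}→5
  6 left: {0,2,5,6,7,8}→1  {1,3,4,6,7,8}→60  {1,4,5,6,7,8}→15  {2,3,5,6,7,8}→6  {2,4,5,6,7,8}→6  {3,4,5,6,7,8}→30
  7 left: {0,2,3,5,6,7,8}→7  {0,2,4,5,6,7,8}→7  {1,2,4,5,6,7,8}→21  {1,3,4,5,6,7,8}→105  {2,3,4,5,6,7,8}→42
  placing 0:r first → 168 extensions
  placing 1:s first → 56 extensions
  placing 3:q first → 28 extensions
total linear extensions = 252

252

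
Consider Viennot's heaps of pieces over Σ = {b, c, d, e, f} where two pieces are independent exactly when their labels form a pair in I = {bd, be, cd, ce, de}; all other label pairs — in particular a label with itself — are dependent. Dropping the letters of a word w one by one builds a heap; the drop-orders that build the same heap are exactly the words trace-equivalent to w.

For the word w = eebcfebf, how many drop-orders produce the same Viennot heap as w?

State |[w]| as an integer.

12

#0=e has no predecessor
#1=e depends on [0:e]
#2=b has no predecessor
#3=c depends on [2:b]
#4=f depends on [1:e, 3:c]
#5=e depends on [4:f]
#6=b depends on [4:f]
#7=f depends on [5:e, 6:b]
sources: [0:e, 2:b]
N(rest) = Σ N(rest − s) over sources s of rest; N(one piece) = 1:
  size 1 → [7]=1
  size 2 → [5,7]=1  [6,7]=1
  size 3 → [5,6,7]=2
  size 4 → [4,5,6,7]=2
  size 5 → [1,4,5,6,7]=2  [3,4,5,6,7]=2
  size 6 → [0,1,4,5,6,7]=2  [1,3,4,5,6,7]=4  [2,3,4,5,6,7]=2
  first=0(e) contributes 6
  first=2(b) contributes 6
|[w]| = 12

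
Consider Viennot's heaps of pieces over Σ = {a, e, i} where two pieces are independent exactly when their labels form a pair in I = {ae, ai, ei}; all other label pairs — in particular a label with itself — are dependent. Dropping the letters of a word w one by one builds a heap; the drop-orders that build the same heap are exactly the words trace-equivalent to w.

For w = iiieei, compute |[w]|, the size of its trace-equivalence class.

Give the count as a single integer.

15

drop 0:i onto floor
drop 1:i onto {0:i}
drop 2:i onto {1:i}
drop 3:e onto floor
drop 4:e onto {3:e}
drop 5:i onto {2:i}
ground layer = {0:i, 3:e}
drop-orders for the pieces not yet dropped (sum over which currently-grounded one goes next):
  1 to go: {4} 1  {5} 1
  2 to go: {2,5} 1  {3,4} 1  {4,5} 2
  3 to go: {1,2,5} 1  {2,4,5} 3  {3,4,5} 3
  4 to go: {0,1,2,5} 1  {1,2,4,5} 4  {2,3,4,5} 6
  if 0:i drops first: 10 orders
  if 3:e drops first: 5 orders
heap linearizations: 15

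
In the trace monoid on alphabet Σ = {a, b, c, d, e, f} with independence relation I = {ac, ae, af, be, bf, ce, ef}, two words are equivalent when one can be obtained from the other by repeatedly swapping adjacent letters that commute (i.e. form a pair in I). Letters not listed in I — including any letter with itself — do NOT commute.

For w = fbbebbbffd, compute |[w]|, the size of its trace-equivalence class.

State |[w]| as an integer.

504

0(f) covers ∅
1(b) covers ∅
2(b) covers 1:b
3(e) covers ∅
4(b) covers 2:b
5(b) covers 4:b
6(b) covers 5:b
7(f) covers 0:f
8(f) covers 7:f
9(d) covers 3:e, 6:b, 8:f
floor of heap: 0:f, 1:b, 3:e
completions by unplaced set U, small U first (add the entries for U minus each lowest piece of U):
  |U|=1: {9}:1
  |U|=2: {3,9}:1  {6,9}:1  {8,9}:1
  |U|=3: {3,6,9}:2  {3,8,9}:2  {5,6,9}:1  {6,8,9}:2  {7,8,9}:1
  |U|=4: {0,7,8,9}:1  {3,5,6,9}:3  {3,6,8,9}:6  {3,7,8,9}:3  {4,5,6,9}:1  {5,6,8,9}:3  {6,7,8,9}:3
  |U|=5: {0,3,7,8,9}:4  {0,6,7,8,9}:4  {2,4,5,6,9}:1  {3,4,5,6,9}:4  {3,5,6,8,9}:12  {3,6,7,8,9}:12  {4,5,6,8,9}:4  {5,6,7,8,9}:6
  |U|=6: {0,3,6,7,8,9}:20  {0,5,6,7,8,9}:10  {1,2,4,5,6,9}:1  {2,3,4,5,6,9}:5  {2,4,5,6,8,9}:5  {3,4,5,6,8,9}:20  {3,5,6,7,8,9}:30  {4,5,6,7,8,9}:10
  |U|=7: {0,3,5,6,7,8,9}:60  {0,4,5,6,7,8,9}:20  {1,2,3,4,5,6,9}:6  {1,2,4,5,6,8,9}:6  {2,3,4,5,6,8,9}:30  {2,4,5,6,7,8,9}:15  {3,4,5,6,7,8,9}:60
  |U|=8: {0,2,4,5,6,7,8,9}:35  {0,3,4,5,6,7,8,9}:140  {1,2,3,4,5,6,8,9}:42  {1,2,4,5,6,7,8,9}:21  {2,3,4,5,6,7,8,9}:105
  start at 0(f): 168
  start at 1(b): 280
  start at 3(e): 56
sum over floor = 504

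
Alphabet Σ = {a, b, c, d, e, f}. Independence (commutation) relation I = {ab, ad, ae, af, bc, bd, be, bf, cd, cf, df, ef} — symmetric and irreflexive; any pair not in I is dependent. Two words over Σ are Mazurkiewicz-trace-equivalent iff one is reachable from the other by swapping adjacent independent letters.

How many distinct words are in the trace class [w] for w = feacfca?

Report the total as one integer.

42

#0=f has no predecessor
#1=e has no predecessor
#2=a has no predecessor
#3=c depends on [1:e, 2:a]
#4=f depends on [0:f]
#5=c depends on [3:c]
#6=a depends on [5:c]
sources: [0:f, 1:e, 2:a]
N(rest) = Σ N(rest − s) over sources s of rest; N(one piece) = 1:
  size 1 → [4]=1  [6]=1
  size 2 → [0,4]=1  [4,6]=2  [5,6]=1
  size 3 → [0,4,6]=3  [3,5,6]=1  [4,5,6]=3
  size 4 → [0,4,5,6]=6  [1,3,5,6]=1  [2,3,5,6]=1  [3,4,5,6]=4
  size 5 → [0,3,4,5,6]=10  [1,2,3,5,6]=2  [1,3,4,5,6]=5  [2,3,4,5,6]=5
  first=0(f) contributes 12
  first=1(e) contributes 15
  first=2(a) contributes 15
|[w]| = 42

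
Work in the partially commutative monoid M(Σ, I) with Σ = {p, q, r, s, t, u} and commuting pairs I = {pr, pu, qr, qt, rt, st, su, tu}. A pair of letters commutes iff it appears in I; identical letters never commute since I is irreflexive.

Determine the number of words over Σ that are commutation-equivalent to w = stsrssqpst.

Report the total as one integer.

drop 0:s onto floor
drop 1:t onto floor
drop 2:s onto {0:s}
drop 3:r onto {2:s}
drop 4:s onto {3:r}
drop 5:s onto {4:s}
drop 6:q onto {5:s}
drop 7:p onto {1:t, 6:q}
drop 8:s onto {7:p}
drop 9:t onto {7:p}
ground layer = {0:s, 1:t}
drop-orders for the pieces not yet dropped (sum over which currently-grounded one goes next):
  1 to go: {8} 1  {9} 1
  2 to go: {8,9} 2
  3 to go: {7,8,9} 2
  4 to go: {1,7,8,9} 2  {6,7,8,9} 2
  5 to go: {1,6,7,8,9} 4  {5,6,7,8,9} 2
  6 to go: {1,5,6,7,8,9} 6  {4,5,6,7,8,9} 2
  7 to go: {1,4,5,6,7,8,9} 8  {3,4,5,6,7,8,9} 2
  8 to go: {1,3,4,5,6,7,8,9} 10  {2,3,4,5,6,7,8,9} 2
  if 0:s drops first: 12 orders
  if 1:t drops first: 2 orders
heap linearizations: 14

14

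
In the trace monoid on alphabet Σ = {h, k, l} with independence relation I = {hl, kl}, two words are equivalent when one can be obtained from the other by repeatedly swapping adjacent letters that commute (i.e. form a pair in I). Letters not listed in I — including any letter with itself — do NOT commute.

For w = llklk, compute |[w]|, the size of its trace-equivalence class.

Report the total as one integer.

10

piece 0:l — minimal
piece 1:l rests on {0:l}
piece 2:k — minimal
piece 3:l rests on {1:l}
piece 4:k rests on {2:k}
minimal pieces: {0:l, 2:k}
ways to finish when only these pieces remain (= sum over removing one remaining piece with nothing left below it):
  1 left: {3}→1  {4}→1
  2 left: {1,3}→1  {2,4}→1  {3,4}→2
  3 left: {0,1,3}→1  {1,3,4}→3  {2,3,4}→3
  placing 0:l first → 6 extensions
  placing 2:k first → 4 extensions
total linear extensions = 10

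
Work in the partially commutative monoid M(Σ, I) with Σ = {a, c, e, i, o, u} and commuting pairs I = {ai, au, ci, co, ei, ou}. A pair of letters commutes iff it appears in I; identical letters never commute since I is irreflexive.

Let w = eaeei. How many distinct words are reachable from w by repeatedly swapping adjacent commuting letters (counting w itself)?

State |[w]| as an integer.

piece 0:e — minimal
piece 1:a rests on {0:e}
piece 2:e rests on {1:a}
piece 3:e rests on {2:e}
piece 4:i — minimal
minimal pieces: {0:e, 4:i}
ways to finish when only these pieces remain (= sum over removing one remaining piece with nothing left below it):
  1 left: {3}→1  {4}→1
  2 left: {2,3}→1  {3,4}→2
  3 left: {1,2,3}→1  {2,3,4}→3
  placing 0:e first → 4 extensions
  placing 4:i first → 1 extensions
total linear extensions = 5

5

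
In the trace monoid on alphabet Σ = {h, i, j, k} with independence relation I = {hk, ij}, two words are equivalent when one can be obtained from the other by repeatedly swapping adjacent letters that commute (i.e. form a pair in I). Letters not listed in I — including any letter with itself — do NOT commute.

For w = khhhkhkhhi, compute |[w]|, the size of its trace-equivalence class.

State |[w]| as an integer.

84

drop 0:k onto floor
drop 1:h onto floor
drop 2:h onto {1:h}
drop 3:h onto {2:h}
drop 4:k onto {0:k}
drop 5:h onto {3:h}
drop 6:k onto {4:k}
drop 7:h onto {5:h}
drop 8:h onto {7:h}
drop 9:i onto {6:k, 8:h}
ground layer = {0:k, 1:h}
drop-orders for the pieces not yet dropped (sum over which currently-grounded one goes next):
  1 to go: {9} 1
  2 to go: {6,9} 1  {8,9} 1
  3 to go: {4,6,9} 1  {6,8,9} 2  {7,8,9} 1
  4 to go: {0,4,6,9} 1  {4,6,8,9} 3  {5,7,8,9} 1  {6,7,8,9} 3
  5 to go: {0,4,6,8,9} 4  {3,5,7,8,9} 1  {4,6,7,8,9} 6  {5,6,7,8,9} 4
  6 to go: {0,4,6,7,8,9} 10  {2,3,5,7,8,9} 1  {3,5,6,7,8,9} 5  {4,5,6,7,8,9} 10
  7 to go: {0,4,5,6,7,8,9} 20  {1,2,3,5,7,8,9} 1  {2,3,5,6,7,8,9} 6  {3,4,5,6,7,8,9} 15
  8 to go: {0,3,4,5,6,7,8,9} 35  {1,2,3,5,6,7,8,9} 7  {2,3,4,5,6,7,8,9} 21
  if 0:k drops first: 28 orders
  if 1:h drops first: 56 orders
heap linearizations: 84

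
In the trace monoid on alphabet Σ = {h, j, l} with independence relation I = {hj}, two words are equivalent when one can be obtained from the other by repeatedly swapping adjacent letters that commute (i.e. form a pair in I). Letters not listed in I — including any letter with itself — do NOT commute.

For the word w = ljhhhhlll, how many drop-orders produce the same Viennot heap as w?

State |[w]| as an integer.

drop 0:l onto floor
drop 1:j onto {0:l}
drop 2:h onto {0:l}
drop 3:h onto {2:h}
drop 4:h onto {3:h}
drop 5:h onto {4:h}
drop 6:l onto {1:j, 5:h}
drop 7:l onto {6:l}
drop 8:l onto {7:l}
ground layer = {0:l}
drop-orders for the pieces not yet dropped (sum over which currently-grounded one goes next):
  1 to go: {8} 1
  2 to go: {7,8} 1
  3 to go: {6,7,8} 1
  4 to go: {1,6,7,8} 1  {5,6,7,8} 1
  5 to go: {1,5,6,7,8} 2  {4,5,6,7,8} 1
  6 to go: {1,4,5,6,7,8} 3  {3,4,5,6,7,8} 1
  7 to go: {1,3,4,5,6,7,8} 4  {2,3,4,5,6,7,8} 1
  if 0:l drops first: 5 orders

5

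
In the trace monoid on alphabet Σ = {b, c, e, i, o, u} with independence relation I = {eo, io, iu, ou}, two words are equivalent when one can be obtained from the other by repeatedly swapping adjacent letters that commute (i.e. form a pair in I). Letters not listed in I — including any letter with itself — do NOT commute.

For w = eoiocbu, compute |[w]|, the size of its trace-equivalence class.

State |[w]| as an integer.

6

0(e) covers ∅
1(o) covers ∅
2(i) covers 0:e
3(o) covers 1:o
4(c) covers 2:i, 3:o
5(b) covers 4:c
6(u) covers 5:b
floor of heap: 0:e, 1:o
completions by unplaced set U, small U first (add the entries for U minus each lowest piece of U):
  |U|=1: {6}:1
  |U|=2: {5,6}:1
  |U|=3: {4,5,6}:1
  |U|=4: {2,4,5,6}:1  {3,4,5,6}:1
  |U|=5: {0,2,4,5,6}:1  {1,3,4,5,6}:1  {2,3,4,5,6}:2
  start at 0(e): 3
  start at 1(o): 3
sum over floor = 6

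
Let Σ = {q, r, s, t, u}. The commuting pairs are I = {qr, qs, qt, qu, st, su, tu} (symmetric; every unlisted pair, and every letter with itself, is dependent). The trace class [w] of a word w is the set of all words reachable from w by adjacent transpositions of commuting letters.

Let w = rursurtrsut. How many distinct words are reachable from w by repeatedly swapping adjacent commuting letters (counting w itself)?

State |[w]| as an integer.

12

piece 0:r — minimal
piece 1:u rests on {0:r}
piece 2:r rests on {1:u}
piece 3:s rests on {2:r}
piece 4:u rests on {2:r}
piece 5:r rests on {3:s, 4:u}
piece 6:t rests on {5:r}
piece 7:r rests on {6:t}
piece 8:s rests on {7:r}
piece 9:u rests on {7:r}
piece 10:t rests on {7:r}
minimal pieces: {0:r}
ways to finish when only these pieces remain (= sum over removing one remaining piece with nothing left below it):
  1 left: {8}→1  {9}→1  {10}→1
  2 left: {8,9}→2  {8,10}→2  {9,10}→2
  3 left: {8,9,10}→6
  4 left: {7,8,9,10}→6
  5 left: {6,7,8,9,10}→6
  6 left: {5,6,7,8,9,10}→6
  7 left: {3,5,6,7,8,9,10}→6  {4,5,6,7,8,9,10}→6
  8 left: {3,4,5,6,7,8,9,10}→12
  9 left: {2,3,4,5,6,7,8,9,10}→12
  placing 0:r first → 12 extensions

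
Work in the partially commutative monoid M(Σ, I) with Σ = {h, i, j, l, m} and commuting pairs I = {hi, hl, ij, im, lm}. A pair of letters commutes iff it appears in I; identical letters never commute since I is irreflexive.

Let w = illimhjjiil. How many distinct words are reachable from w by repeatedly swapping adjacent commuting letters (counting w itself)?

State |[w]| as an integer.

drop 0:i onto floor
drop 1:l onto {0:i}
drop 2:l onto {1:l}
drop 3:i onto {2:l}
drop 4:m onto floor
drop 5:h onto {4:m}
drop 6:j onto {2:l, 5:h}
drop 7:j onto {6:j}
drop 8:i onto {3:i}
drop 9:i onto {8:i}
drop 10:l onto {7:j, 9:i}
ground layer = {0:i, 4:m}
drop-orders for the pieces not yet dropped (sum over which currently-grounded one goes next):
  1 to go: {10} 1
  2 to go: {7,10} 1  {9,10} 1
  3 to go: {6,7,10} 1  {7,9,10} 2  {8,9,10} 1
  4 to go: {3,8,9,10} 1  {5,6,7,10} 1  {6,7,9,10} 3  {7,8,9,10} 3
  5 to go: {3,7,8,9,10} 4  {4,5,6,7,10} 1  {5,6,7,9,10} 4  {6,7,8,9,10} 6
  6 to go: {3,6,7,8,9,10} 10  {4,5,6,7,9,10} 5  {5,6,7,8,9,10} 10
  7 to go: {2,3,6,7,8,9,10} 10  {3,5,6,7,8,9,10} 20  {4,5,6,7,8,9,10} 15
  8 to go: {1,2,3,6,7,8,9,10} 10  {2,3,5,6,7,8,9,10} 30  {3,4,5,6,7,8,9,10} 35
  9 to go: {0,1,2,3,6,7,8,9,10} 10  {1,2,3,5,6,7,8,9,10} 40  {2,3,4,5,6,7,8,9,10} 65
  if 0:i drops first: 105 orders
  if 4:m drops first: 50 orders
heap linearizations: 155

155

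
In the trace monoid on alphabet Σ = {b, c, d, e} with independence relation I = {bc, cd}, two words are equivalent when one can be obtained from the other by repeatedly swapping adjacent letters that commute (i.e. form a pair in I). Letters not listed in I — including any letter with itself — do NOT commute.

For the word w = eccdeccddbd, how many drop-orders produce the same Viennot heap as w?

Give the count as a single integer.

45

drop 0:e onto floor
drop 1:c onto {0:e}
drop 2:c onto {1:c}
drop 3:d onto {0:e}
drop 4:e onto {2:c, 3:d}
drop 5:c onto {4:e}
drop 6:c onto {5:c}
drop 7:d onto {4:e}
drop 8:d onto {7:d}
drop 9:b onto {8:d}
drop 10:d onto {9:b}
ground layer = {0:e}
drop-orders for the pieces not yet dropped (sum over which currently-grounded one goes next):
  1 to go: {6} 1  {10} 1
  2 to go: {5,6} 1  {6,10} 2  {9,10} 1
  3 to go: {5,6,10} 3  {6,9,10} 3  {8,9,10} 1
  4 to go: {5,6,9,10} 6  {6,8,9,10} 4  {7,8,9,10} 1
  5 to go: {5,6,8,9,10} 10  {6,7,8,9,10} 5
  6 to go: {5,6,7,8,9,10} 15
  7 to go: {4,5,6,7,8,9,10} 15
  8 to go: {2,4,5,6,7,8,9,10} 15  {3,4,5,6,7,8,9,10} 15
  9 to go: {1,2,4,5,6,7,8,9,10} 15  {2,3,4,5,6,7,8,9,10} 30
  if 0:e drops first: 45 orders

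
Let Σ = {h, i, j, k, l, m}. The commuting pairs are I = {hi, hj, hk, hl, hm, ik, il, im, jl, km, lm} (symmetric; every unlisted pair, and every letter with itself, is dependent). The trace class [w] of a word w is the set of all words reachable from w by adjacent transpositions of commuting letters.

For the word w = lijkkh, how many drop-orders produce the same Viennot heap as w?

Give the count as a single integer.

18

drop 0:l onto floor
drop 1:i onto floor
drop 2:j onto {1:i}
drop 3:k onto {0:l, 2:j}
drop 4:k onto {3:k}
drop 5:h onto floor
ground layer = {0:l, 1:i, 5:h}
drop-orders for the pieces not yet dropped (sum over which currently-grounded one goes next):
  1 to go: {4} 1  {5} 1
  2 to go: {3,4} 1  {4,5} 2
  3 to go: {0,3,4} 1  {2,3,4} 1  {3,4,5} 3
  4 to go: {0,2,3,4} 2  {0,3,4,5} 4  {1,2,3,4} 1  {2,3,4,5} 4
  if 0:l drops first: 5 orders
  if 1:i drops first: 10 orders
  if 5:h drops first: 3 orders
heap linearizations: 18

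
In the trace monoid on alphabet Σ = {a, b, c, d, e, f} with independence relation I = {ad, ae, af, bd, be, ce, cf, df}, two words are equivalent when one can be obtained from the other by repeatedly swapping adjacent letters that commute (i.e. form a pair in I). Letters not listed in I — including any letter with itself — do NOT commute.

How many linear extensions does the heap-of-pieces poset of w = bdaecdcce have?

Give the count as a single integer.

27

piece 0:b — minimal
piece 1:d — minimal
piece 2:a rests on {0:b}
piece 3:e rests on {1:d}
piece 4:c rests on {1:d, 2:a}
piece 5:d rests on {3:e, 4:c}
piece 6:c rests on {5:d}
piece 7:c rests on {6:c}
piece 8:e rests on {5:d}
minimal pieces: {0:b, 1:d}
ways to finish when only these pieces remain (= sum over removing one remaining piece with nothing left below it):
  1 left: {7}→1  {8}→1
  2 left: {6,7}→1  {7,8}→2
  3 left: {6,7,8}→3
  4 left: {5,6,7,8}→3
  5 left: {3,5,6,7,8}→3  {4,5,6,7,8}→3
  6 left: {2,4,5,6,7,8}→3  {3,4,5,6,7,8}→6
  7 left: {0,2,4,5,6,7,8}→3  {1,3,4,5,6,7,8}→6  {2,3,4,5,6,7,8}→9
  placing 0:b first → 15 extensions
  placing 1:d first → 12 extensions
total linear extensions = 27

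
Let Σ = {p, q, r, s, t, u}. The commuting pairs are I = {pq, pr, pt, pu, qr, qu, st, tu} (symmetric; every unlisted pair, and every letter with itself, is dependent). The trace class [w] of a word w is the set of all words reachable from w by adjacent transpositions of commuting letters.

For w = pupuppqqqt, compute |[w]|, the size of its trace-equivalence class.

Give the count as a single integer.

3150

drop 0:p onto floor
drop 1:u onto floor
drop 2:p onto {0:p}
drop 3:u onto {1:u}
drop 4:p onto {2:p}
drop 5:p onto {4:p}
drop 6:q onto floor
drop 7:q onto {6:q}
drop 8:q onto {7:q}
drop 9:t onto {8:q}
ground layer = {0:p, 1:u, 6:q}
drop-orders for the pieces not yet dropped (sum over which currently-grounded one goes next):
  1 to go: {3} 1  {5} 1  {9} 1
  2 to go: {1,3} 1  {3,5} 2  {3,9} 2  {4,5} 1  {5,9} 2  {8,9} 1
  3 to go: {1,3,5} 3  {1,3,9} 3  {2,4,5} 1  {3,4,5} 3  {3,5,9} 6  {3,8,9} 3  {4,5,9} 3  {5,8,9} 3  {7,8,9} 1
  4 to go: {0,2,4,5} 1  {1,3,4,5} 6  {1,3,5,9} 12  {1,3,8,9} 6  {2,3,4,5} 4  {2,4,5,9} 4  {3,4,5,9} 12  {3,5,8,9} 12  {3,7,8,9} 4  {4,5,8,9} 6  {5,7,8,9} 4  {6,7,8,9} 1
  5 to go: {0,2,3,4,5} 5  {0,2,4,5,9} 5  {1,2,3,4,5} 10  {1,3,4,5,9} 30  {1,3,5,8,9} 30  {1,3,7,8,9} 10  {2,3,4,5,9} 20  {2,4,5,8,9} 10  {3,4,5,8,9} 30  {3,5,7,8,9} 20  {3,6,7,8,9} 5  {4,5,7,8,9} 10  {5,6,7,8,9} 5
  6 to go: {0,1,2,3,4,5} 15  {0,2,3,4,5,9} 30  {0,2,4,5,8,9} 15  {1,2,3,4,5,9} 60  {1,3,4,5,8,9} 90  {1,3,5,7,8,9} 60  {1,3,6,7,8,9} 15  {2,3,4,5,8,9} 60  {2,4,5,7,8,9} 20  {3,4,5,7,8,9} 60  {3,5,6,7,8,9} 30  {4,5,6,7,8,9} 15
  7 to go: {0,1,2,3,4,5,9} 105  {0,2,3,4,5,8,9} 105  {0,2,4,5,7,8,9} 35  {1,2,3,4,5,8,9} 210  {1,3,4,5,7,8,9} 210  {1,3,5,6,7,8,9} 105  {2,3,4,5,7,8,9} 140  {2,4,5,6,7,8,9} 35  {3,4,5,6,7,8,9} 105
  8 to go: {0,1,2,3,4,5,8,9} 420  {0,2,3,4,5,7,8,9} 280  {0,2,4,5,6,7,8,9} 70  {1,2,3,4,5,7,8,9} 560  {1,3,4,5,6,7,8,9} 420  {2,3,4,5,6,7,8,9} 280
  if 0:p drops first: 1260 orders
  if 1:u drops first: 630 orders
  if 6:q drops first: 1260 orders
heap linearizations: 3150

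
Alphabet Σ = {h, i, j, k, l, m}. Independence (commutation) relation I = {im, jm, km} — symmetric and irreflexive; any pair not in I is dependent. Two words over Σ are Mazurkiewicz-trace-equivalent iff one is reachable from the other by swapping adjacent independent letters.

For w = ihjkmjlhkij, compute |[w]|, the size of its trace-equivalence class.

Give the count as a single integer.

#0=i has no predecessor
#1=h depends on [0:i]
#2=j depends on [1:h]
#3=k depends on [2:j]
#4=m depends on [1:h]
#5=j depends on [3:k]
#6=l depends on [4:m, 5:j]
#7=h depends on [6:l]
#8=k depends on [7:h]
#9=i depends on [8:k]
#10=j depends on [9:i]
sources: [0:i]
N(rest) = Σ N(rest − s) over sources s of rest; N(one piece) = 1:
  size 1 → [10]=1
  size 2 → [9,10]=1
  size 3 → [8,9,10]=1
  size 4 → [7,8,9,10]=1
  size 5 → [6,7,8,9,10]=1
  size 6 → [4,6,7,8,9,10]=1  [5,6,7,8,9,10]=1
  size 7 → [3,5,6,7,8,9,10]=1  [4,5,6,7,8,9,10]=2
  size 8 → [2,3,5,6,7,8,9,10]=1  [3,4,5,6,7,8,9,10]=3
  size 9 → [2,3,4,5,6,7,8,9,10]=4
  first=0(i) contributes 4

4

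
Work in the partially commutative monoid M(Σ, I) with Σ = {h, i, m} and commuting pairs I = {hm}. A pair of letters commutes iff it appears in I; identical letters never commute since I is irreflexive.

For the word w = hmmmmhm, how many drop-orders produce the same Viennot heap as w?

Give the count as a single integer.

21

#0=h has no predecessor
#1=m has no predecessor
#2=m depends on [1:m]
#3=m depends on [2:m]
#4=m depends on [3:m]
#5=h depends on [0:h]
#6=m depends on [4:m]
sources: [0:h, 1:m]
N(rest) = Σ N(rest − s) over sources s of rest; N(one piece) = 1:
  size 1 → [5]=1  [6]=1
  size 2 → [0,5]=1  [4,6]=1  [5,6]=2
  size 3 → [0,5,6]=3  [3,4,6]=1  [4,5,6]=3
  size 4 → [0,4,5,6]=6  [2,3,4,6]=1  [3,4,5,6]=4
  size 5 → [0,3,4,5,6]=10  [1,2,3,4,6]=1  [2,3,4,5,6]=5
  first=0(h) contributes 6
  first=1(m) contributes 15
|[w]| = 21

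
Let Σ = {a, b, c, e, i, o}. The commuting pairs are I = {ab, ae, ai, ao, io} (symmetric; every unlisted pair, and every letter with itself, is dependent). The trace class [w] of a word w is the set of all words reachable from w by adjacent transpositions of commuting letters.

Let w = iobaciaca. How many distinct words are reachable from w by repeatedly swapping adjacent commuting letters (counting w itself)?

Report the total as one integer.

drop 0:i onto floor
drop 1:o onto floor
drop 2:b onto {0:i, 1:o}
drop 3:a onto floor
drop 4:c onto {2:b, 3:a}
drop 5:i onto {4:c}
drop 6:a onto {4:c}
drop 7:c onto {5:i, 6:a}
drop 8:a onto {7:c}
ground layer = {0:i, 1:o, 3:a}
drop-orders for the pieces not yet dropped (sum over which currently-grounded one goes next):
  1 to go: {8} 1
  2 to go: {7,8} 1
  3 to go: {5,7,8} 1  {6,7,8} 1
  4 to go: {5,6,7,8} 2
  5 to go: {4,5,6,7,8} 2
  6 to go: {2,4,5,6,7,8} 2  {3,4,5,6,7,8} 2
  7 to go: {0,2,4,5,6,7,8} 2  {1,2,4,5,6,7,8} 2  {2,3,4,5,6,7,8} 4
  if 0:i drops first: 6 orders
  if 1:o drops first: 6 orders
  if 3:a drops first: 4 orders
heap linearizations: 16

16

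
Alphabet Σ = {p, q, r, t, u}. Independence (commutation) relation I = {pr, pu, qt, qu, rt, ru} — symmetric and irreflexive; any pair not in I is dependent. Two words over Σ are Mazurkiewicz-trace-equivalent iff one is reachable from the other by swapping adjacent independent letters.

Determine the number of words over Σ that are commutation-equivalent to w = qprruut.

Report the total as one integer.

0(q) covers ∅
1(p) covers 0:q
2(r) covers 0:q
3(r) covers 2:r
4(u) covers ∅
5(u) covers 4:u
6(t) covers 1:p, 5:u
floor of heap: 0:q, 4:u
completions by unplaced set U, small U first (add the entries for U minus each lowest piece of U):
  |U|=1: {3}:1  {6}:1
  |U|=2: {1,6}:1  {2,3}:1  {3,6}:2  {5,6}:1
  |U|=3: {1,3,6}:3  {1,5,6}:2  {2,3,6}:3  {3,5,6}:3  {4,5,6}:1
  |U|=4: {1,2,3,6}:6  {1,3,5,6}:8  {1,4,5,6}:3  {2,3,5,6}:6  {3,4,5,6}:4
  |U|=5: {0,1,2,3,6}:6  {1,2,3,5,6}:20  {1,3,4,5,6}:15  {2,3,4,5,6}:10
  start at 0(q): 45
  start at 4(u): 26
sum over floor = 71

71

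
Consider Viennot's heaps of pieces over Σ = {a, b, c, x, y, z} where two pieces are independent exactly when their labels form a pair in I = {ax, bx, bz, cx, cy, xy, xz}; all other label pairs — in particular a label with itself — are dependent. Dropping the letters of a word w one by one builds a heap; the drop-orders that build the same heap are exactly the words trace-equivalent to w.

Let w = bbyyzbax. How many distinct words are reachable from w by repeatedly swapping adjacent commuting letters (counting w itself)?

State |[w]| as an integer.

drop 0:b onto floor
drop 1:b onto {0:b}
drop 2:y onto {1:b}
drop 3:y onto {2:y}
drop 4:z onto {3:y}
drop 5:b onto {3:y}
drop 6:a onto {4:z, 5:b}
drop 7:x onto floor
ground layer = {0:b, 7:x}
drop-orders for the pieces not yet dropped (sum over which currently-grounded one goes next):
  1 to go: {6} 1  {7} 1
  2 to go: {4,6} 1  {5,6} 1  {6,7} 2
  3 to go: {4,5,6} 2  {4,6,7} 3  {5,6,7} 3
  4 to go: {3,4,5,6} 2  {4,5,6,7} 8
  5 to go: {2,3,4,5,6} 2  {3,4,5,6,7} 10
  6 to go: {1,2,3,4,5,6} 2  {2,3,4,5,6,7} 12
  if 0:b drops first: 14 orders
  if 7:x drops first: 2 orders
heap linearizations: 16

16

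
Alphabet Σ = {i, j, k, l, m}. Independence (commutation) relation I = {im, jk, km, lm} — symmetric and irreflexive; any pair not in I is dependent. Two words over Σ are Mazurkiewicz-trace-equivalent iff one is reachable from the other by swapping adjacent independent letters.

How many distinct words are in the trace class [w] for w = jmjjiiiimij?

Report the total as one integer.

#0=j has no predecessor
#1=m depends on [0:j]
#2=j depends on [1:m]
#3=j depends on [2:j]
#4=i depends on [3:j]
#5=i depends on [4:i]
#6=i depends on [5:i]
#7=i depends on [6:i]
#8=m depends on [3:j]
#9=i depends on [7:i]
#10=j depends on [8:m, 9:i]
sources: [0:j]
N(rest) = Σ N(rest − s) over sources s of rest; N(one piece) = 1:
  size 1 → [10]=1
  size 2 → [8,10]=1  [9,10]=1
  size 3 → [7,9,10]=1  [8,9,10]=2
  size 4 → [6,7,9,10]=1  [7,8,9,10]=3
  size 5 → [5,6,7,9,10]=1  [6,7,8,9,10]=4
  size 6 → [4,5,6,7,9,10]=1  [5,6,7,8,9,10]=5
  size 7 → [4,5,6,7,8,9,10]=6
  size 8 → [3,4,5,6,7,8,9,10]=6
  size 9 → [2,3,4,5,6,7,8,9,10]=6
  first=0(j) contributes 6

6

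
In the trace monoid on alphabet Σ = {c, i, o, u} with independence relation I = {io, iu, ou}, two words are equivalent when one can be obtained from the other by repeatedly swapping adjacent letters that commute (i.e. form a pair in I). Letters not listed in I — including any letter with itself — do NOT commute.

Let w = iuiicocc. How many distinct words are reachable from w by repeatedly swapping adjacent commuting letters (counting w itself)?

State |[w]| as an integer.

4

piece 0:i — minimal
piece 1:u — minimal
piece 2:i rests on {0:i}
piece 3:i rests on {2:i}
piece 4:c rests on {1:u, 3:i}
piece 5:o rests on {4:c}
piece 6:c rests on {5:o}
piece 7:c rests on {6:c}
minimal pieces: {0:i, 1:u}
ways to finish when only these pieces remain (= sum over removing one remaining piece with nothing left below it):
  1 left: {7}→1
  2 left: {6,7}→1
  3 left: {5,6,7}→1
  4 left: {4,5,6,7}→1
  5 left: {1,4,5,6,7}→1  {3,4,5,6,7}→1
  6 left: {1,3,4,5,6,7}→2  {2,3,4,5,6,7}→1
  placing 0:i first → 3 extensions
  placing 1:u first → 1 extensions
total linear extensions = 4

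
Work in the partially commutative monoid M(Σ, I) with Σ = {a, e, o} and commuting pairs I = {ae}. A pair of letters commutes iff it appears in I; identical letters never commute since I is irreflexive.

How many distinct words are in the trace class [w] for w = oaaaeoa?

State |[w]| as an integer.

4

#0=o has no predecessor
#1=a depends on [0:o]
#2=a depends on [1:a]
#3=a depends on [2:a]
#4=e depends on [0:o]
#5=o depends on [3:a, 4:e]
#6=a depends on [5:o]
sources: [0:o]
N(rest) = Σ N(rest − s) over sources s of rest; N(one piece) = 1:
  size 1 → [6]=1
  size 2 → [5,6]=1
  size 3 → [3,5,6]=1  [4,5,6]=1
  size 4 → [2,3,5,6]=1  [3,4,5,6]=2
  size 5 → [1,2,3,5,6]=1  [2,3,4,5,6]=3
  first=0(o) contributes 4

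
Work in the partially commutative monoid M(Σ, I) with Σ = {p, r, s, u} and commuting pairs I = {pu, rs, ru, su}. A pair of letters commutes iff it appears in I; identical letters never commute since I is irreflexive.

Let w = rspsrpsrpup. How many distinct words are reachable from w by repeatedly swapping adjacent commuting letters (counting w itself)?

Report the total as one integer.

88

0(r) covers ∅
1(s) covers ∅
2(p) covers 0:r, 1:s
3(s) covers 2:p
4(r) covers 2:p
5(p) covers 3:s, 4:r
6(s) covers 5:p
7(r) covers 5:p
8(p) covers 6:s, 7:r
9(u) covers ∅
10(p) covers 8:p
floor of heap: 0:r, 1:s, 9:u
completions by unplaced set U, small U first (add the entries for U minus each lowest piece of U):
  |U|=1: {9}:1  {10}:1
  |U|=2: {8,10}:1  {9,10}:2
  |U|=3: {6,8,10}:1  {7,8,10}:1  {8,9,10}:3
  |U|=4: {6,7,8,10}:2  {6,8,9,10}:4  {7,8,9,10}:4
  |U|=5: {5,6,7,8,10}:2  {6,7,8,9,10}:10
  |U|=6: {3,5,6,7,8,10}:2  {4,5,6,7,8,10}:2  {5,6,7,8,9,10}:12
  |U|=7: {3,4,5,6,7,8,10}:4  {3,5,6,7,8,9,10}:14  {4,5,6,7,8,9,10}:14
  |U|=8: {2,3,4,5,6,7,8,10}:4  {3,4,5,6,7,8,9,10}:32
  |U|=9: {0,2,3,4,5,6,7,8,10}:4  {1,2,3,4,5,6,7,8,10}:4  {2,3,4,5,6,7,8,9,10}:36
  start at 0(r): 40
  start at 1(s): 40
  start at 9(u): 8
sum over floor = 88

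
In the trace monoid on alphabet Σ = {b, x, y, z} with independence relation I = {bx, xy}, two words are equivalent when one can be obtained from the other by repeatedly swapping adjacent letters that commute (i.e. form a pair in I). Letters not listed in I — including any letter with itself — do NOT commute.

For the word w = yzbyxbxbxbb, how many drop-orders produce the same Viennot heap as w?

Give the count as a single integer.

84

#0=y has no predecessor
#1=z depends on [0:y]
#2=b depends on [1:z]
#3=y depends on [2:b]
#4=x depends on [1:z]
#5=b depends on [3:y]
#6=x depends on [4:x]
#7=b depends on [5:b]
#8=x depends on [6:x]
#9=b depends on [7:b]
#10=b depends on [9:b]
sources: [0:y]
N(rest) = Σ N(rest − s) over sources s of rest; N(one piece) = 1:
  size 1 → [8]=1  [10]=1
  size 2 → [6,8]=1  [8,10]=2  [9,10]=1
  size 3 → [4,6,8]=1  [6,8,10]=3  [7,9,10]=1  [8,9,10]=3
  size 4 → [4,6,8,10]=4  [5,7,9,10]=1  [6,8,9,10]=6  [7,8,9,10]=4
  size 5 → [3,5,7,9,10]=1  [4,6,8,9,10]=10  [5,7,8,9,10]=5  [6,7,8,9,10]=10
  size 6 → [2,3,5,7,9,10]=1  [3,5,7,8,9,10]=6  [4,6,7,8,9,10]=20  [5,6,7,8,9,10]=15
  size 7 → [2,3,5,7,8,9,10]=7  [3,5,6,7,8,9,10]=21  [4,5,6,7,8,9,10]=35
  size 8 → [2,3,5,6,7,8,9,10]=28  [3,4,5,6,7,8,9,10]=56
  size 9 → [2,3,4,5,6,7,8,9,10]=84
  first=0(y) contributes 84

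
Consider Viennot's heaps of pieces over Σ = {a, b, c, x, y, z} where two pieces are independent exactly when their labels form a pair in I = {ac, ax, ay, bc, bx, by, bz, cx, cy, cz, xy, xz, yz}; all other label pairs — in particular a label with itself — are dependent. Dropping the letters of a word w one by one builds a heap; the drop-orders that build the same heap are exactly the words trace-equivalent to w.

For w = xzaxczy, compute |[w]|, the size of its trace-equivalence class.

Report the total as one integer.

420

0(x) covers ∅
1(z) covers ∅
2(a) covers 1:z
3(x) covers 0:x
4(c) covers ∅
5(z) covers 2:a
6(y) covers ∅
floor of heap: 0:x, 1:z, 4:c, 6:y
completions by unplaced set U, small U first (add the entries for U minus each lowest piece of U):
  |U|=1: {3}:1  {4}:1  {5}:1  {6}:1
  |U|=2: {0,3}:1  {2,5}:1  {3,4}:2  {3,5}:2  {3,6}:2  {4,5}:2  {4,6}:2  {5,6}:2
  |U|=3: {0,3,4}:3  {0,3,5}:3  {0,3,6}:3  {1,2,5}:1  {2,3,5}:3  {2,4,5}:3  {2,5,6}:3  {3,4,5}:6  {3,4,6}:6  {3,5,6}:6  {4,5,6}:6
  |U|=4: {0,2,3,5}:6  {0,3,4,5}:12  {0,3,4,6}:12  {0,3,5,6}:12  {1,2,3,5}:4  {1,2,4,5}:4  {1,2,5,6}:4  {2,3,4,5}:12  {2,3,5,6}:12  {2,4,5,6}:12  {3,4,5,6}:24
  |U|=5: {0,1,2,3,5}:10  {0,2,3,4,5}:30  {0,2,3,5,6}:30  {0,3,4,5,6}:60  {1,2,3,4,5}:20  {1,2,3,5,6}:20  {1,2,4,5,6}:20  {2,3,4,5,6}:60
  start at 0(x): 120
  start at 1(z): 180
  start at 4(c): 60
  start at 6(y): 60
sum over floor = 420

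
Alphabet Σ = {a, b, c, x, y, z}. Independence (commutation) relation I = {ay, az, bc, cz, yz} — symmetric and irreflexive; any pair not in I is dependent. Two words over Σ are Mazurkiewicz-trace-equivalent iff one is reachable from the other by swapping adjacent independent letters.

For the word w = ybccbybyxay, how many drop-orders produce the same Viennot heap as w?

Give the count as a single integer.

12

piece 0:y — minimal
piece 1:b rests on {0:y}
piece 2:c rests on {0:y}
piece 3:c rests on {2:c}
piece 4:b rests on {1:b}
piece 5:y rests on {3:c, 4:b}
piece 6:b rests on {5:y}
piece 7:y rests on {6:b}
piece 8:x rests on {7:y}
piece 9:a rests on {8:x}
piece 10:y rests on {8:x}
minimal pieces: {0:y}
ways to finish when only these pieces remain (= sum over removing one remaining piece with nothing left below it):
  1 left: {9}→1  {10}→1
  2 left: {9,10}→2
  3 left: {8,9,10}→2
  4 left: {7,8,9,10}→2
  5 left: {6,7,8,9,10}→2
  6 left: {5,6,7,8,9,10}→2
  7 left: {3,5,6,7,8,9,10}→2  {4,5,6,7,8,9,10}→2
  8 left: {1,4,5,6,7,8,9,10}→2  {2,3,5,6,7,8,9,10}→2  {3,4,5,6,7,8,9,10}→4
  9 left: {1,3,4,5,6,7,8,9,10}→6  {2,3,4,5,6,7,8,9,10}→6
  placing 0:y first → 12 extensions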